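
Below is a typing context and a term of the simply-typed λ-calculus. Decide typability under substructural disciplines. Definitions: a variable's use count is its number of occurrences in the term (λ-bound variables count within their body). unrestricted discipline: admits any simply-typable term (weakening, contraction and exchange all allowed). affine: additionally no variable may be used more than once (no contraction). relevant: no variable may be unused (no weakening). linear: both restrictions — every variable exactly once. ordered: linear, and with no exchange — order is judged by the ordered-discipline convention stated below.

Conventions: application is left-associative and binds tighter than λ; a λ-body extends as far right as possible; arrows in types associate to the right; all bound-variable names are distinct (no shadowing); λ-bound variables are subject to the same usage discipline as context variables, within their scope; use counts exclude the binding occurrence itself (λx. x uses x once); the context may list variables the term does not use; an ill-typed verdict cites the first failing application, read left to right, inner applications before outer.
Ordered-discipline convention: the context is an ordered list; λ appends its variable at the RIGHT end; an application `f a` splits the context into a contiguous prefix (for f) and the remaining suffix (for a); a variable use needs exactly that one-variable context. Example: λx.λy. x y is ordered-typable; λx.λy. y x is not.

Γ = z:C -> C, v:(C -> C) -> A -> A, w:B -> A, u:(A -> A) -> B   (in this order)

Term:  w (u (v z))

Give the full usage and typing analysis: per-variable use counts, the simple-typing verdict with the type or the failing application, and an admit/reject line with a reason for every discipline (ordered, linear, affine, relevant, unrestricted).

variable uses: z: 1; v: 1; w: 1; u: 1
use order (left to right): w, u, v, z
typing: ✓ — A
ordered: ✗ — no ordered split (uses run w, u, v, z)
linear: ✓ — exactly-once usage across z, v, w, u
affine: ✓ — no duplicate uses among z, v, w, u
relevant: ✓ — none of z, v, w, u goes unused
unrestricted: ✓ — type-checks (A) and nothing is barred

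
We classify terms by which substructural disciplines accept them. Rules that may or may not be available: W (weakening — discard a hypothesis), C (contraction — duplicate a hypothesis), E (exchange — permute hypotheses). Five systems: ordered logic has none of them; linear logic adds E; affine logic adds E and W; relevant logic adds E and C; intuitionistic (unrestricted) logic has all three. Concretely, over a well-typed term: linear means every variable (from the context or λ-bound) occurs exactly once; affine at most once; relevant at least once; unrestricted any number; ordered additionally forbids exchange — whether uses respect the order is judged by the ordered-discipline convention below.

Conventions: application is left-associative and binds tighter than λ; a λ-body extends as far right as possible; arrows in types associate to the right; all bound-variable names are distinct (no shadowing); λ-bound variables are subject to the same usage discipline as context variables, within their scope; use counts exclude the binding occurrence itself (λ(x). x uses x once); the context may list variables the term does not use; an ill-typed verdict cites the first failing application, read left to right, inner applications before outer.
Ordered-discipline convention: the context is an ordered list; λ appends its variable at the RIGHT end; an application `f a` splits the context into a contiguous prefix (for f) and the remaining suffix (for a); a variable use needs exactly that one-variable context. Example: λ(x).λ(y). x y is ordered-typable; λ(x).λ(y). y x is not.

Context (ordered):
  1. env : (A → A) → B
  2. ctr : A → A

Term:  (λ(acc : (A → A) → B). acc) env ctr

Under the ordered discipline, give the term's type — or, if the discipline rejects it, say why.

term : B
variable uses: env=1; ctr=1; acc (λ-bound)=1
uses in reading order: acc, env, ctr
typing: well-typed at B
across the five disciplines: ordered ✓, linear ✓, affine ✓, relevant ✓, unrestricted ✓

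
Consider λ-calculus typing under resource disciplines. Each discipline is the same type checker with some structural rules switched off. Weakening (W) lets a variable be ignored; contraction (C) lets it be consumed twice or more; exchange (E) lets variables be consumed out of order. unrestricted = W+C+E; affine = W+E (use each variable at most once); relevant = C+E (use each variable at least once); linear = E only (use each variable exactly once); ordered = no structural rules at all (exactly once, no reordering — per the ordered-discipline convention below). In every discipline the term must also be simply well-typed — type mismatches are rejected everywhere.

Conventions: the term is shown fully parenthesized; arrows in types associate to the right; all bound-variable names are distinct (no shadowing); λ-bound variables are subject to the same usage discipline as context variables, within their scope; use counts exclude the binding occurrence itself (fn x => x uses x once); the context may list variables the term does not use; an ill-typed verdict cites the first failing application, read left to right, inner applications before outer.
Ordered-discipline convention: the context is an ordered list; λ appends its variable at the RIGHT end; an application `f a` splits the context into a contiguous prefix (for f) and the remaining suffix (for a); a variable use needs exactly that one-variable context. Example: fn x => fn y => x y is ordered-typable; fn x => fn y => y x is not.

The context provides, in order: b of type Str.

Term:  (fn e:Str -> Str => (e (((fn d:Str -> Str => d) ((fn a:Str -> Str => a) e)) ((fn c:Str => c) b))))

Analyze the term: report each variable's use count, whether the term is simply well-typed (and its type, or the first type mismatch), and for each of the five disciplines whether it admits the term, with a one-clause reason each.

counts: b ×1, e (λ-bound) ×2, d (λ-bound) ×1, a (λ-bound) ×1, c (λ-bound) ×1
order of uses: e, d, a, e, c, b
typing: the term checks, with type (Str -> Str) -> Str
ordered: ✗ — uses contraction: e ×2
linear: ✗ — uses contraction: e ×2
affine: ✗ — uses contraction: e ×2
relevant: ✓ — at least one use each (b, e, d, a, c)
unrestricted: ✓ — typability at (Str -> Str) -> Str is all that's needed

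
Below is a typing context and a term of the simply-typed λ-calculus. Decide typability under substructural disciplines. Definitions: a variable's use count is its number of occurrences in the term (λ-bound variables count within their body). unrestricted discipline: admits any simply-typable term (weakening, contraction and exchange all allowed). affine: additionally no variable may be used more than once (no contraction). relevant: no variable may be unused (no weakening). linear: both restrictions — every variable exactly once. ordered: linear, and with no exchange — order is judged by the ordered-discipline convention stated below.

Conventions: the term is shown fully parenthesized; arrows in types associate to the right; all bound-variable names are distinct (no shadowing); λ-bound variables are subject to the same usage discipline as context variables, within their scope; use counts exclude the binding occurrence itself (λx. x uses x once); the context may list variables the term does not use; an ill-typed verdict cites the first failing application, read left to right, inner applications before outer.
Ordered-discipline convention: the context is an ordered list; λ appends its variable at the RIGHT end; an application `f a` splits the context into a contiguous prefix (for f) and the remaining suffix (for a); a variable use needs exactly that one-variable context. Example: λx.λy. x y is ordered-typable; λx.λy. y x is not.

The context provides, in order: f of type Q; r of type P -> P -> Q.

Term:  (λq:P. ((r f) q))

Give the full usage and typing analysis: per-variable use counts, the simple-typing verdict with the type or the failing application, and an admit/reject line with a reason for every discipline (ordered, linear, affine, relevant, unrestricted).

usage: f: 1×; r: 1×; q (bound): 1×
order of uses: r, f, q
typing: ill-typed: an argument Q mismatches the expected P
ordered ✗ (not simply typable)
linear ✗ (fails simple typing)
affine ✗ (a type mismatch blocks all five)
relevant ✗ (the type mismatch rejects it)
unrestricted ✗ (not simply typable)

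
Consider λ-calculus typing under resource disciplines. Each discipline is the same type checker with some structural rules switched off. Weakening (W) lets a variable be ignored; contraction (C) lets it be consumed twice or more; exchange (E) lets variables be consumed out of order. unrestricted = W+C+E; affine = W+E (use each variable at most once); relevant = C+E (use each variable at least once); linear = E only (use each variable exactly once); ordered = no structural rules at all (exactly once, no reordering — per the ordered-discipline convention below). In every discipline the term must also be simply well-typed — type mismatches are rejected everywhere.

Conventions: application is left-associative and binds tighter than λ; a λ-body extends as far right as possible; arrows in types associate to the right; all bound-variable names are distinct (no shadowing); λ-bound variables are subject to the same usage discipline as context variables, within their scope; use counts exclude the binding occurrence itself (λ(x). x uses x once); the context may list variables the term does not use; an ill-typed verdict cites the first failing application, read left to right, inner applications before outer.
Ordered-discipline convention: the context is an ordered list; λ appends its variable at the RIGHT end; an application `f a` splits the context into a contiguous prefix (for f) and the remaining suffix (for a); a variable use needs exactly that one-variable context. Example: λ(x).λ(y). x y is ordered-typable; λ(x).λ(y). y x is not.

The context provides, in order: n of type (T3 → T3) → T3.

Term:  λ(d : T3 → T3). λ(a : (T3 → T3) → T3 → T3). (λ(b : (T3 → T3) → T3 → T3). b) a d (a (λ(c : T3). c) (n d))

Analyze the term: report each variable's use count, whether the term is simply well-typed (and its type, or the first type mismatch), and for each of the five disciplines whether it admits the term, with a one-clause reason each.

use counts: n ×1; d (bound) ×2; a (bound) ×2; b (bound) ×1; c (bound) ×1
left-to-right use order: b, a, d, a, c, n, d
typing: well-typed — term : (T3 → T3) → ((T3 → T3) → T3 → T3) → T3
ordered ✗ (d ×2, a ×2 used more than once (contraction))
linear ✗ (d ×2, a ×2 used more than once (contraction))
affine ✗ (d ×2, a ×2 used more than once (contraction))
relevant ✓ (n, d, a, b, c: all used, weakening unneeded)
unrestricted ✓ (typability at (T3 → T3) → ((T3 → T3) → T3 → T3) → T3 is all that's needed)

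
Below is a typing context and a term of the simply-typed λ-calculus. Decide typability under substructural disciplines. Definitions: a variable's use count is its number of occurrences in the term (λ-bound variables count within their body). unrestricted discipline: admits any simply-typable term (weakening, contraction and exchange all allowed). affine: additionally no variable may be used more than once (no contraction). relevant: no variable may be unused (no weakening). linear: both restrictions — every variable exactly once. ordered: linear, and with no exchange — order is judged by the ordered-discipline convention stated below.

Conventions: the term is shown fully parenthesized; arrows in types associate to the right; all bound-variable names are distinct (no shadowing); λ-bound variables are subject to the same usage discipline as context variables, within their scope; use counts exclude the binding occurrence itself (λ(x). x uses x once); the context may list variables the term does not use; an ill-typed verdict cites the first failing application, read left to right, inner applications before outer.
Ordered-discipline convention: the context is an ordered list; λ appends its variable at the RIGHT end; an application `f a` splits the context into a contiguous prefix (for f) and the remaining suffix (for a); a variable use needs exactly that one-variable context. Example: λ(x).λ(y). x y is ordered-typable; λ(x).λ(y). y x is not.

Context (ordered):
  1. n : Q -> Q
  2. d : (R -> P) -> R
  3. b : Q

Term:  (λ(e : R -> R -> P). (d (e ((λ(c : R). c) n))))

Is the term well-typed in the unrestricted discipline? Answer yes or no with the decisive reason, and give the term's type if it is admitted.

no — fails simple typing
variable uses: n: 1; d: 1; b: 0; e [bound]: 1; c [bound]: 1
uses in reading order: d, e, c, n
typing: ill-typed: an application expects R but receives Q -> Q
across the five disciplines: ordered ✗; linear ✗; affine ✗; relevant ✗; unrestricted ✗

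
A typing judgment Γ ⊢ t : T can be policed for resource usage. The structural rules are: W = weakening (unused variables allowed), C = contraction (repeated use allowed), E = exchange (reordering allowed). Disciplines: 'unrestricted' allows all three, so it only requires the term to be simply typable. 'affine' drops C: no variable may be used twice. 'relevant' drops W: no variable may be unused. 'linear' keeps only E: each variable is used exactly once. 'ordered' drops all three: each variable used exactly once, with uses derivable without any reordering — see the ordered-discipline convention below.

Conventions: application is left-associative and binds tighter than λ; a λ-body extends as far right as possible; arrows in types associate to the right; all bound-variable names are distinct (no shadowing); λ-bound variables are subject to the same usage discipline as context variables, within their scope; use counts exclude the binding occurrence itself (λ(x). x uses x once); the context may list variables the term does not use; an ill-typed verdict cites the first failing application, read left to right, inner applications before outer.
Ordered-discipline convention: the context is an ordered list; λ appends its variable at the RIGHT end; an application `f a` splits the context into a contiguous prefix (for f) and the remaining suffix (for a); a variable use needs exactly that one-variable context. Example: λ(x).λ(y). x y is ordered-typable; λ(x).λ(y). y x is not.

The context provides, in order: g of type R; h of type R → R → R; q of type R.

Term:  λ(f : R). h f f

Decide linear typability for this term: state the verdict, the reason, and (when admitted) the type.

no — uses contraction: f ×2; unused: g, q — weakening required
counts: g: 0; h: 1; q: 0; f (λ-bound): 2
left-to-right use order: h, f, f
typing: well-typed — term : R → R
per-discipline verdicts: ordered ✗ · linear ✗ · affine ✗ · relevant ✗ · unrestricted ✓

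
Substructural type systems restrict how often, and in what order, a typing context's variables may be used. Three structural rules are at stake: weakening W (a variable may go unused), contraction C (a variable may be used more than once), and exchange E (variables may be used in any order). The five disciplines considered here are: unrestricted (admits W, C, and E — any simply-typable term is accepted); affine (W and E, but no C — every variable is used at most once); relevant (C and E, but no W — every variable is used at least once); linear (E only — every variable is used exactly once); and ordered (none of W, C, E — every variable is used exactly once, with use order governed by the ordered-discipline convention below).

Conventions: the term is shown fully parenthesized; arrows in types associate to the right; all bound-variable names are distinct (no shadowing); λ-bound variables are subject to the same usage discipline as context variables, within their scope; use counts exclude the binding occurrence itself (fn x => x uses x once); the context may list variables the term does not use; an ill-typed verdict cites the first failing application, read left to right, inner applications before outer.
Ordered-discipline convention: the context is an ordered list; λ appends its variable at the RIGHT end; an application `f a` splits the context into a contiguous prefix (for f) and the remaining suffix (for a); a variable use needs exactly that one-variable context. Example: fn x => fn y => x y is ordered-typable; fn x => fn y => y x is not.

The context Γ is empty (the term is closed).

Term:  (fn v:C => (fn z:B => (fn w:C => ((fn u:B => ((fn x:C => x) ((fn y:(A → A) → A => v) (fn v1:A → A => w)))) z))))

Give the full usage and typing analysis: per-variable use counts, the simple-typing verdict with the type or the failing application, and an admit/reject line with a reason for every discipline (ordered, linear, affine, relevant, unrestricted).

counts: v (bound): 1×, z (bound): 1×, w (bound): 1×, u (bound): 0×, x (bound): 1×, y (bound): 0×, v1 (bound): 0×
order of uses: x, v, w, z
typing: ill-typed: an application expects (A → A) → A but receives (A → A) → C
ordered: ✗ — fails simple typing
linear: ✗ — a type mismatch blocks all five
affine: ✗ — the type mismatch rejects it
relevant: ✗ — not simply typable
unrestricted: ✗ — fails simple typing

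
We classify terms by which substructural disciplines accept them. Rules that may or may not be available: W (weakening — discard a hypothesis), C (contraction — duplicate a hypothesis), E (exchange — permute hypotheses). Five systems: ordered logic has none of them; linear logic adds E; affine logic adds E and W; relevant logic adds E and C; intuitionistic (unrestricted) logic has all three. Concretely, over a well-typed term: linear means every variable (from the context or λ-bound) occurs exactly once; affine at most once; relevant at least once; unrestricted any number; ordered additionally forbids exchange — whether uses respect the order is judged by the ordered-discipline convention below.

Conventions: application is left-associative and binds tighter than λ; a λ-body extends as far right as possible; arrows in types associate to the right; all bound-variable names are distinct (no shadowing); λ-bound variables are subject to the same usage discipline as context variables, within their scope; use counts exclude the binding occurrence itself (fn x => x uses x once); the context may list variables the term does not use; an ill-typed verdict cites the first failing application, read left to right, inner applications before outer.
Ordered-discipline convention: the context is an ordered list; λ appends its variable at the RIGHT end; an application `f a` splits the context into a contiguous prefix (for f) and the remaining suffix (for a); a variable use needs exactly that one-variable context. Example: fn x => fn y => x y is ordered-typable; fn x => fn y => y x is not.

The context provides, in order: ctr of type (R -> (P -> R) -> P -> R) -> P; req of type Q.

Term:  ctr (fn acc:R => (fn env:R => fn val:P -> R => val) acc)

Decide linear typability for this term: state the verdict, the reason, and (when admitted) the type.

no — needs weakening: req, env unused
counts: ctr: 1, req: 0, acc [bound]: 1, env [bound]: 0, val [bound]: 1
left-to-right use order: ctr, val, acc
typing: ✓ — P
summary: ordered ✗; linear ✗; affine ✓; relevant ✗; unrestricted ✓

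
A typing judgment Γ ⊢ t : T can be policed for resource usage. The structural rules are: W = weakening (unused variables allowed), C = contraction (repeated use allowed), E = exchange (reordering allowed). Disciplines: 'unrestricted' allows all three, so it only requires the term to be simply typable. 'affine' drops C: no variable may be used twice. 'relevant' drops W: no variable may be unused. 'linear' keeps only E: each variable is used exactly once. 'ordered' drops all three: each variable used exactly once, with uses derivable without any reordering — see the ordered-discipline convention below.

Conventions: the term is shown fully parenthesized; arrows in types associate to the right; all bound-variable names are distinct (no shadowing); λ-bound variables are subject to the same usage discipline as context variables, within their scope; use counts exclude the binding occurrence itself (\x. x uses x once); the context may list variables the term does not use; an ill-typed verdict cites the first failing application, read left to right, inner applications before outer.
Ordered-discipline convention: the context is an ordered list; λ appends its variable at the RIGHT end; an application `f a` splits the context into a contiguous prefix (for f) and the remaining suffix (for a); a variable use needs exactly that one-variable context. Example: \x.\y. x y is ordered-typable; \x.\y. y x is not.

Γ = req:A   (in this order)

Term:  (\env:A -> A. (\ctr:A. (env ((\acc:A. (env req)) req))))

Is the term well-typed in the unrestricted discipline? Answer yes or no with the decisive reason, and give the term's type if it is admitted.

yes — simply typable at (A -> A) -> A -> A; W, C, E all held; term : (A -> A) -> A -> A
variable uses: req: 2, env (bound): 2, ctr (bound): 0, acc (bound): 0
uses in reading order: env, env, req, req
typing: the term checks, with type (A -> A) -> A -> A
summary: ordered ✗ | linear ✗ | affine ✗ | relevant ✗ | unrestricted ✓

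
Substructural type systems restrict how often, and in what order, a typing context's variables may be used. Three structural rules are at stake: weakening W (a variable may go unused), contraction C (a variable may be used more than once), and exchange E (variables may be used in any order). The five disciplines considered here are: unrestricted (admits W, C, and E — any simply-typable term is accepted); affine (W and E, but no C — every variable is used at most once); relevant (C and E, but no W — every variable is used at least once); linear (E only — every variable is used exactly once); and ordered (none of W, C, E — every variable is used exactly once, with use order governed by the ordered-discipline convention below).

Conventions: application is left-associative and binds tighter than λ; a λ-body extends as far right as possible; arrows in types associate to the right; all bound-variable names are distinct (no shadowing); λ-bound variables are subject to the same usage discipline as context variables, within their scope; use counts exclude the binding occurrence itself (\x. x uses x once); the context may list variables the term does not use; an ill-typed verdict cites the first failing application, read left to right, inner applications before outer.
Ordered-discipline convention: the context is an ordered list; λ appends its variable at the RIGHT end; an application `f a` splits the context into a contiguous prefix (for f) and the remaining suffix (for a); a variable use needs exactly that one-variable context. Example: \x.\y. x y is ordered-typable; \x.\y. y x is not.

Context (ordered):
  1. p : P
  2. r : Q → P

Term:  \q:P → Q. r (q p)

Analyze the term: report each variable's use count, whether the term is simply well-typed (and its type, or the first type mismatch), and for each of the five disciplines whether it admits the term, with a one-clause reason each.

usage: p: 1×; r: 1×; q [bound]: 1×
uses in reading order: r, q, p
typing: well-typed at (P → Q) → P
ordered ✗ (no ordered split (uses run r, q, p))
linear ✓ (each of p, r, q used exactly once)
affine ✓ (no duplicate uses among p, r, q)
relevant ✓ (p, r, q: all used, weakening unneeded)
unrestricted ✓ (type-checks ((P → Q) → P) and nothing is barred)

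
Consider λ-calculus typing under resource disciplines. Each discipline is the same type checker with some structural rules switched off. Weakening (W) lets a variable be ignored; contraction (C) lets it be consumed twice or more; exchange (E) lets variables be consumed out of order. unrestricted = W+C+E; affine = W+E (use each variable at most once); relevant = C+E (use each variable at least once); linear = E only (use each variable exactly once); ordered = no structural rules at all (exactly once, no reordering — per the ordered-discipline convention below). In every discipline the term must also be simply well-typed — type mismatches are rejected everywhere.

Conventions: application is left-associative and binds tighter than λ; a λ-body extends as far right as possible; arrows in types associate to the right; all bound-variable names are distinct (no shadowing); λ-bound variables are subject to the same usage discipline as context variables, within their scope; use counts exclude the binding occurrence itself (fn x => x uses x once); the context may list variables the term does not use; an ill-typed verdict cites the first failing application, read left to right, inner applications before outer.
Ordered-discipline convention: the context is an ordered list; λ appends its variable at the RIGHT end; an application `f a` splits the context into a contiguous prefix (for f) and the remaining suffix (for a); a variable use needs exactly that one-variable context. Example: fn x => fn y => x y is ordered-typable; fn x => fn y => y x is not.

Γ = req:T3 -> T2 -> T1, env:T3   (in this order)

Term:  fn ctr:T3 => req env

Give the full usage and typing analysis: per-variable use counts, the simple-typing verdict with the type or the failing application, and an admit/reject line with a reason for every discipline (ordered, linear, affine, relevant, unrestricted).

variable uses: req: 1×; env: 1×; ctr (λ-bound): 0×
order of uses: req, env
typing: ✓ — T3 -> T2 -> T1
ordered: ✗ — needs weakening: ctr unused
linear: ✗ — needs weakening: ctr unused
affine: ✓ — no duplicate uses among req, env, ctr
relevant: ✗ — needs weakening: ctr unused
unrestricted: ✓ — well-typed at T3 -> T2 -> T1; no restrictions here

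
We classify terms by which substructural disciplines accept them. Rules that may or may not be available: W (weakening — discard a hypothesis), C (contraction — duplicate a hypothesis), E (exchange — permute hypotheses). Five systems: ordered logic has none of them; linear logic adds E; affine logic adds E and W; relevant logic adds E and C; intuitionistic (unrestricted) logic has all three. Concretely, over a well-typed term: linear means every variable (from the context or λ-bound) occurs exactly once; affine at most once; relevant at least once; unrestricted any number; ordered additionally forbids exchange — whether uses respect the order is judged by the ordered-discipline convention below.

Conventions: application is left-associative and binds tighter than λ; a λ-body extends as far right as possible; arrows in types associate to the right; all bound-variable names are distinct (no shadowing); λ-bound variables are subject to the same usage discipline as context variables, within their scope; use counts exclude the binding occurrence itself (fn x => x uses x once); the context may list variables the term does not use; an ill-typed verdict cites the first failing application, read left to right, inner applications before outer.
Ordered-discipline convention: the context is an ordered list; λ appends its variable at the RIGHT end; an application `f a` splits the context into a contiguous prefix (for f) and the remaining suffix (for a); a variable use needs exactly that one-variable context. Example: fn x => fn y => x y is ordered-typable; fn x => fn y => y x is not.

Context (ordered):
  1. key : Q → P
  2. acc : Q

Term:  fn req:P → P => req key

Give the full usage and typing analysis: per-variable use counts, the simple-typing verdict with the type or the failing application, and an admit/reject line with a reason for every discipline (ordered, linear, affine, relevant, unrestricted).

counts: key=1; acc=0; req (λ-bound)=1
order of uses: req, key
typing: ill-typed: a function awaiting P gets Q → P
ordered: ✗ — a type mismatch blocks all five
linear: ✗ — the type mismatch rejects it
affine: ✗ — not simply typable
relevant: ✗ — fails simple typing
unrestricted: ✗ — a type mismatch blocks all five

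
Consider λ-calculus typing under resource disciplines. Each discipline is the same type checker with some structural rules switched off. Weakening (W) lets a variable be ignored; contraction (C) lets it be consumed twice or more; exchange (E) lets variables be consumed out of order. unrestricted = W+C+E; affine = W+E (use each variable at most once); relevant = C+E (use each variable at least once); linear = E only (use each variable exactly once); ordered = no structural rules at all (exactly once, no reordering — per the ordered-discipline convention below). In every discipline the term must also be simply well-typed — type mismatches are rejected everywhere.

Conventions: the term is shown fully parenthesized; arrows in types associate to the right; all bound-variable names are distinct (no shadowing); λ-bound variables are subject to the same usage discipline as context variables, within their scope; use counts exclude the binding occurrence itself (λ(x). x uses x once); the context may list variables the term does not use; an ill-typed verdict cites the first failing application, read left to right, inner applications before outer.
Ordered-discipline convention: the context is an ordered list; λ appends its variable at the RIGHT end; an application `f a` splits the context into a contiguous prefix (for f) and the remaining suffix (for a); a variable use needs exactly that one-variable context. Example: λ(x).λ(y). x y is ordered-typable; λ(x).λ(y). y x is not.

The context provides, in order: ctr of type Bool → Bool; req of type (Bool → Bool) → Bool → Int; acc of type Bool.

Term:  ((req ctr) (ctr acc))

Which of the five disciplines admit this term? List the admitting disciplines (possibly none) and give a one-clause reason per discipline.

admitted in: relevant, unrestricted
variable uses: ctr: 2; req: 1; acc: 1
order of uses: req, ctr, ctr, acc
typing: well-typed — term : Int
ordered ✗ (needs contraction — ctr ×2)
linear ✗ (needs contraction — ctr ×2)
affine ✗ (needs contraction — ctr ×2)
relevant ✓ (every one of ctr, req, acc appears)
unrestricted ✓ (well-typed at Int; no restrictions here)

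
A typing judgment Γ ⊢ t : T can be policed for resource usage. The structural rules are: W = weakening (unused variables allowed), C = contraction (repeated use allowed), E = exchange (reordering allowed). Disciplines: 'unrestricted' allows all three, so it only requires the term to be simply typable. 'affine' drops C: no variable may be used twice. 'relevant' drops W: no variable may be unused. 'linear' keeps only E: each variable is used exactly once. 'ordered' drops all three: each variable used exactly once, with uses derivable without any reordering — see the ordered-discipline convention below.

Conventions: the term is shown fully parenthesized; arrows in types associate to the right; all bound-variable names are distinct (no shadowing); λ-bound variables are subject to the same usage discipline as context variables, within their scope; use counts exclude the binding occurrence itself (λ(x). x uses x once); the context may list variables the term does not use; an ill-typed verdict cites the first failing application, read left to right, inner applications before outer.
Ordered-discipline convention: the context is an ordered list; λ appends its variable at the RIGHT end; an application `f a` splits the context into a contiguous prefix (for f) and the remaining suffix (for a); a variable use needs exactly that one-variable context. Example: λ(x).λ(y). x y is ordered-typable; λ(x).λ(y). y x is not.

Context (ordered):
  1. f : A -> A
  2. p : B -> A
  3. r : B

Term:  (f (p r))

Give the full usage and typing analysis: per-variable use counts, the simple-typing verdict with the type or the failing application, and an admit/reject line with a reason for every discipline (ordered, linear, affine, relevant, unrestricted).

counts: f=1, p=1, r=1
left-to-right use order: f, p, r
typing: well-typed at A
ordered: ✓ — one use each (f, p, r); ordered split holds
linear: ✓ — each of f, p, r used exactly once
affine: ✓ — no duplicate uses among f, p, r
relevant: ✓ — every one of f, p, r appears
unrestricted: ✓ — typability at A is all that's needed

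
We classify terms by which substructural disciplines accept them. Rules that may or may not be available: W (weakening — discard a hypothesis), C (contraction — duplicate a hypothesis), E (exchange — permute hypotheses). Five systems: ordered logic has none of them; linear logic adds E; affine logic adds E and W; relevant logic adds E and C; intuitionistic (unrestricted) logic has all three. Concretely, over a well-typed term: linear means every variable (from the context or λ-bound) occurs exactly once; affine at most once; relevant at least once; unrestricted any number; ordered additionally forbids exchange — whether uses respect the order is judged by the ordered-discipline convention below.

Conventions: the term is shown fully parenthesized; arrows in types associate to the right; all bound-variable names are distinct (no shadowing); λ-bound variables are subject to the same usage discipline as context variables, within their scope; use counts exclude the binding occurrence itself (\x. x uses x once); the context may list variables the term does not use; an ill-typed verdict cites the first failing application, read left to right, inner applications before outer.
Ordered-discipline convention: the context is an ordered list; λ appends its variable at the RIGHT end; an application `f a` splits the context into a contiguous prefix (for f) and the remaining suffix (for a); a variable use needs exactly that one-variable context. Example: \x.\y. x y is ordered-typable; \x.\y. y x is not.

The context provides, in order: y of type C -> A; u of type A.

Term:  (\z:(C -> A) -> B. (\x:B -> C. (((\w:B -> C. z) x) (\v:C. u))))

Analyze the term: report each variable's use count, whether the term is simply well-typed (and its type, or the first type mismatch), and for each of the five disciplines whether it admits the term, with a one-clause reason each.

usage: y ×0, u ×1, z (bound) ×1, x (bound) ×1, w (bound) ×0, v (bound) ×0
left-to-right use order: z, x, u
typing: well-typed — term : ((C -> A) -> B) -> (B -> C) -> B
ordered ✗ (needs weakening: y, w, v unused)
linear ✗ (needs weakening: y, w, v unused)
affine ✓ (y, u, z, x, w, v: no repeats, contraction unneeded)
relevant ✗ (needs weakening: y, w, v unused)
unrestricted ✓ (well-typed at ((C -> A) -> B) -> (B -> C) -> B; no restrictions here)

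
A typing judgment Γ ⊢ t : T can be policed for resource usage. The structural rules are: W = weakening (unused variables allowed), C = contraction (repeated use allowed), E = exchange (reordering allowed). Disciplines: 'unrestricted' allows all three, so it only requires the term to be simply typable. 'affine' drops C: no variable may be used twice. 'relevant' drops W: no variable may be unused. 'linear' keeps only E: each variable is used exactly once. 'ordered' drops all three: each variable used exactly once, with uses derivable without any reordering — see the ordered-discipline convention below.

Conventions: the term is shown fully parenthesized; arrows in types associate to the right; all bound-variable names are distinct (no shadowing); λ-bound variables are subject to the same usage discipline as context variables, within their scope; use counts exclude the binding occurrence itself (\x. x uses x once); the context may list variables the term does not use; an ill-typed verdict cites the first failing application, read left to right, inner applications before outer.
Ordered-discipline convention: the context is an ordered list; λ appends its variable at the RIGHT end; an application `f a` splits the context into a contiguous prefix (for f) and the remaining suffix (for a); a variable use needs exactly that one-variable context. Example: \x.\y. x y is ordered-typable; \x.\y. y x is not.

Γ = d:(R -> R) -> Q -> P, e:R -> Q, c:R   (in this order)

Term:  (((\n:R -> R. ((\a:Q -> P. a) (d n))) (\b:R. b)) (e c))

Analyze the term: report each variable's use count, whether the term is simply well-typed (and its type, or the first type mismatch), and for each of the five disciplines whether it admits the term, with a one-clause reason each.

counts: d=1; e=1; c=1; n (λ-bound)=1; a (λ-bound)=1; b (λ-bound)=1
left-to-right use order: a, d, n, b, e, c
typing: the term checks, with type P
ordered: ✓, single-use (d, e, c, n, a, b), ordered derivation ok
linear: ✓, exactly-once usage across d, e, c, n, a, b
affine: ✓, none of d, e, c, n, a, b used more than once
relevant: ✓, at least one use each (d, e, c, n, a, b)
unrestricted: ✓, well-typed at P; no restrictions here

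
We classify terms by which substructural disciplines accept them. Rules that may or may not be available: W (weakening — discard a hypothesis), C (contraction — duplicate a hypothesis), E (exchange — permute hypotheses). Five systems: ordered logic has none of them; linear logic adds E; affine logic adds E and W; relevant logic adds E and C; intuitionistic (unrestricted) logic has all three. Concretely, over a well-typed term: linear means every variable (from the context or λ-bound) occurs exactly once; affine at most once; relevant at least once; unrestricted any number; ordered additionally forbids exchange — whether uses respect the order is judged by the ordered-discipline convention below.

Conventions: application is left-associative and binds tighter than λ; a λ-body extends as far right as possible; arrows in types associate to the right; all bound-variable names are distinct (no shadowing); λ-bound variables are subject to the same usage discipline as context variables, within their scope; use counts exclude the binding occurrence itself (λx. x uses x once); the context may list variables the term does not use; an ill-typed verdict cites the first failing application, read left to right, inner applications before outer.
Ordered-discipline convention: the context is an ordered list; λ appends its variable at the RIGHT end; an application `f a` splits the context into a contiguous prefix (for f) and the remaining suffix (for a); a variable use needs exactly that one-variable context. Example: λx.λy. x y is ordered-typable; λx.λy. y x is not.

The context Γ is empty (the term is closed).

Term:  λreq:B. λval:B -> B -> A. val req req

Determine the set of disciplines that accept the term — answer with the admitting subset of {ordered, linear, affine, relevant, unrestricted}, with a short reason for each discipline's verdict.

admitted by: relevant, unrestricted
variable uses: req (bound): 2×; val (bound): 1×
uses in reading order: val, req, req
typing: well-typed — term : B -> (B -> B -> A) -> A
ordered ✗ (req ×2 used more than once (contraction))
linear ✗ (req ×2 used more than once (contraction))
affine ✗ (req ×2 used more than once (contraction))
relevant ✓ (none of req, val goes unused)
unrestricted ✓ (simply typable at B -> (B -> B -> A) -> A; W, C, E all held)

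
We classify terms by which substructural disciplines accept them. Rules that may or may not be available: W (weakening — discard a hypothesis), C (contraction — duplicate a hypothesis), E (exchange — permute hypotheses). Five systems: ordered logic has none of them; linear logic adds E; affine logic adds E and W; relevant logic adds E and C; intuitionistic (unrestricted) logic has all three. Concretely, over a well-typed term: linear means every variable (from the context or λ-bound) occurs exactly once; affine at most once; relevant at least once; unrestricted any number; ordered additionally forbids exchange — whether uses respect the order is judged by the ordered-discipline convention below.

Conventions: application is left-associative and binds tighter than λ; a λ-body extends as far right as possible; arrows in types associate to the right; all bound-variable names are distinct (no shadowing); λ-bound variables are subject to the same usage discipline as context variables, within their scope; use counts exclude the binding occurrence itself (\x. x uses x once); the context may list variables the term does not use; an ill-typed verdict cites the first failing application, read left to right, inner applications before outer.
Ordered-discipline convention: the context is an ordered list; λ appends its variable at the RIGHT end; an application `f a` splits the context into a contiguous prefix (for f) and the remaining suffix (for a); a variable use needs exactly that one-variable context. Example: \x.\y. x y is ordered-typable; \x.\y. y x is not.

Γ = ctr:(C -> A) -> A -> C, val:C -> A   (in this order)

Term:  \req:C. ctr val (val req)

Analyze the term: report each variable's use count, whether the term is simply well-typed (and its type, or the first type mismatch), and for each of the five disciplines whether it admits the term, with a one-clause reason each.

counts: ctr ×1, val ×2, req [bound] ×1
use order (left to right): ctr, val, val, req
typing: well-typed at C -> C
ordered: ✗ — uses contraction: val ×2
linear: ✗ — uses contraction: val ×2
affine: ✗ — uses contraction: val ×2
relevant: ✓ — none of ctr, val, req goes unused
unrestricted: ✓ — well-typed at C -> C; no restrictions here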